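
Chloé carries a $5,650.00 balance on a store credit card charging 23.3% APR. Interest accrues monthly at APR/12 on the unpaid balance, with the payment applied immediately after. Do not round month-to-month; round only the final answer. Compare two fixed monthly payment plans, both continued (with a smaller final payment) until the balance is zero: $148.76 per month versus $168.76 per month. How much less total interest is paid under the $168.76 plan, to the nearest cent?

$1,130.77

Monthly rate r = 23.3%/12 = 1.94167% = 0.0194167.
At $148.76/mo: n = ⌈−ln(1 − rB₀/P)/ln(1+r)⌉ = 70 payments (last $81.06); total interest = total paid − $5,650.00 = $4,695.50.
At $168.76/mo: 55 payments (last $101.69); total interest $3,564.73.
Interest saved = $4,695.50 − $3,564.73 = $1,130.77.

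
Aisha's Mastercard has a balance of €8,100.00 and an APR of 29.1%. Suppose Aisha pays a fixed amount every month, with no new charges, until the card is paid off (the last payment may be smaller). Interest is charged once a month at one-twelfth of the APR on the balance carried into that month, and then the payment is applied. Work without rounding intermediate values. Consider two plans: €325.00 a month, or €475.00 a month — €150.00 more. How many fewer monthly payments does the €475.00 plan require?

16 fewer payments

Monthly rate r = 29.1%/12 = 2.425% = 0.02425.
At €325.00/mo: n = ⌈−ln(1 − rB₀/P)/ln(1+r)⌉ = 39 payments (last €228.80); total interest = total paid − €8,100.00 = €4,478.80.
At €475.00/mo: 23 payments (last €129.85); total interest €2,479.85.
Payments saved = 39 − 23 = 16.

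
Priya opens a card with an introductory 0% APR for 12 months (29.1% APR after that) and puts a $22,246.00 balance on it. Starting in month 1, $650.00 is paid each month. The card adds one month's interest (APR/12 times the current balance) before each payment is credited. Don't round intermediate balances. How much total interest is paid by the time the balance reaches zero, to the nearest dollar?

Promo months 1–12 at r₀ = 0%/12 = 0; months 13+ at r₁ = 29.1%/12 = 0.02425.
After month 12 (no interest yet): B = $22,246.00 − 12·$650.00 = $14,446.00.
Then at r₁ with $650.00/mo: n₂ = −ln(1 − r₁·B/P)/ln(1+r₁) ≈ 32.31 → 33 more payments.
Total paid = 44·$650.00 + $205.18 = $28,805.18; interest = $28,805.18 − $22,246.00 = $6,559.18.

$6,559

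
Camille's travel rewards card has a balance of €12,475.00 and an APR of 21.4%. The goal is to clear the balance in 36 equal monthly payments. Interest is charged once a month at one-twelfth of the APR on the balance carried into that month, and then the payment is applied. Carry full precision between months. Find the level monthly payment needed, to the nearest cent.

€472.56

Monthly rate r = 21.4%/12 = 1.78333% = 0.0178333.
Level-payment amortization: P = B₀·r / (1 − (1+r)^(−n)) = 12475.00·0.0178333 / (1 − 1.01783^(−36)).
Denominator 1 − (1+r)^(−36) = 0.470775558.
P = 222.471 / 0.470775558 ≈ 472.56.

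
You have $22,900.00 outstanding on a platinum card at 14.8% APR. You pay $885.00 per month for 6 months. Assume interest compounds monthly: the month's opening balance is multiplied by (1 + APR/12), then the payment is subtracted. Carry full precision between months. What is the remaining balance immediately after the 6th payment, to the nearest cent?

$19,171.27

Monthly rate r = 14.8%/12 = 1.23333% = 0.0123333.
Each month: B ← B·(1+r) − $885.00.
Month 1: interest $282.43; balance after payment $22,297.43.
Month 2: interest $275.00; balance after payment $21,687.44.
Month 3: interest $267.48; balance after payment $21,069.91.
Month 4: interest $259.86; balance after payment $20,444.78.
Month 5: interest $252.15; balance after payment $19,811.93.
Month 6: interest $244.35; balance after payment $19,171.27.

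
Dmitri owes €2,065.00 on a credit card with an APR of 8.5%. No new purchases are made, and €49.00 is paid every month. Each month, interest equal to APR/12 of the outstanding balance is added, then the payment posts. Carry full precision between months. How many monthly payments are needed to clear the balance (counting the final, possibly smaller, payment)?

51 payments

Monthly rate r = 8.5%/12 = 0.708333% = 0.00708333.
Recurrence: B ← B·(1+r) − €49.00.
Month 1: interest €14.63; balance after payment €2,030.63.
Month 2: interest €14.38; balance after payment €1,996.01.
Closed form: n = −ln(1 − rB₀/P)/ln(1+r) = −ln(0.70149)/ln(1.00708) ≈ 50.231, so the balance reaches zero during payment 51.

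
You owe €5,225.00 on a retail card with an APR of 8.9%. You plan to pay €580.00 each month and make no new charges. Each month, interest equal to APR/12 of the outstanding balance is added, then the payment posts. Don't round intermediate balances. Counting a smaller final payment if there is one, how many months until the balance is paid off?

10 payments

Monthly rate r = 8.9%/12 = 0.741667% = 0.00741667.
Recurrence: B ← B·(1+r) − €580.00.
Month 1: interest €38.75; balance after payment €4,683.75.
Month 2: interest €34.74; balance after payment €4,138.49.
Closed form: n = −ln(1 − rB₀/P)/ln(1+r) = −ln(0.93319)/ln(1.00742) ≈ 9.358, so the balance reaches zero during payment 10.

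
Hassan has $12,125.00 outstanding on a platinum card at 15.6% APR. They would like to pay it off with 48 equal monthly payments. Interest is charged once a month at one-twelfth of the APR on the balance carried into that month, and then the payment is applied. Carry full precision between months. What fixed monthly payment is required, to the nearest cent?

$341.15

Monthly rate r = 15.6%/12 = 1.3% = 0.013.
Level-payment amortization: P = B₀·r / (1 − (1+r)^(−n)) = 12125.00·0.013 / (1 − 1.013^(−48)).
Denominator 1 − (1+r)^(−48) = 0.462044165.
P = 157.625 / 0.462044165 ≈ 341.15.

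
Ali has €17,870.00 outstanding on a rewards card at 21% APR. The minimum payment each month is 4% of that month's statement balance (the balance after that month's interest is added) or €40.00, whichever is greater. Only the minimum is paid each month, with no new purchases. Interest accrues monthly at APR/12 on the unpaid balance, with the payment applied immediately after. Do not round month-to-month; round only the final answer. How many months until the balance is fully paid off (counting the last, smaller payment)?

Monthly rate r = 21%/12 = 1.75% = 0.0175.
While 4% of the post-interest balance exceeds €40.00, each month B ← (B·(1+r))·(1 − 0.04), i.e. B shrinks by the factor (1+r)·0.96 = 0.9768.
This holds for months 1–124. Entering month 125 the balance is €972.80; 4% of the post-interest balance is now below €40.00, so the flat €40.00 minimum applies from here.
From month 125 a fixed €40.00 at rate r clears €972.80 in 32 more payments. Total: 124 + 32 = 156 months.

156 months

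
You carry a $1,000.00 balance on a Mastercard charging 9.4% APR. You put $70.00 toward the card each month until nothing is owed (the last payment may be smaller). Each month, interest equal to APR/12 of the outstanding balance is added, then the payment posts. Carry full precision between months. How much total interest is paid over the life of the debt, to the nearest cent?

Monthly rate r = 9.4%/12 = 0.783333% = 0.00783333.
Payoff takes n = ⌈−ln(1 − rB₀/P)/ln(1+r)⌉ = ⌈15.209⌉ = 16 payments; the last is $14.71.
Total paid = 15·$70.00 + $14.71 = $1,064.71.
Total interest = total paid − principal = $1,064.71 − $1,000.00 = $64.71.

$64.71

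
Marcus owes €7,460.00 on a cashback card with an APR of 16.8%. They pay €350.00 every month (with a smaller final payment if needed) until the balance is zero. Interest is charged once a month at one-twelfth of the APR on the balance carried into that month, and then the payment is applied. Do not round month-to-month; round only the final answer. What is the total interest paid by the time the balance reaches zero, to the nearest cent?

Monthly rate r = 16.8%/12 = 1.4% = 0.014.
Payoff takes n = ⌈−ln(1 − rB₀/P)/ln(1+r)⌉ = ⌈25.490⌉ = 26 payments; the last is €172.28.
Total paid = 25·€350.00 + €172.28 = €8,922.28.
Total interest = total paid − principal = €8,922.28 − €7,460.00 = €1,462.28.

€1,462.28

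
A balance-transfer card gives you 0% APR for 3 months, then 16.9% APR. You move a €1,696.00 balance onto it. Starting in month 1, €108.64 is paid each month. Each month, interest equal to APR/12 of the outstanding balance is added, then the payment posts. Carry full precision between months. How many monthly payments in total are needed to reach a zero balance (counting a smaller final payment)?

17 payments

Promo months 1–3 at r₀ = 0%/12 = 0; months 4+ at r₁ = 16.9%/12 = 0.0140833.
After month 3 (no interest yet): B = €1,696.00 − 3·€108.64 = €1,370.08.
Then at r₁ with €108.64/mo: n₂ = −ln(1 − r₁·B/P)/ln(1+r₁) ≈ 13.98 → 14 more payments.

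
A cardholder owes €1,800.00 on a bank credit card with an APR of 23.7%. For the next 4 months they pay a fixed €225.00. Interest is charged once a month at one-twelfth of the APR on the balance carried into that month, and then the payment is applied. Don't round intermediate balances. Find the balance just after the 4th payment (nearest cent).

Monthly rate r = 23.7%/12 = 1.975% = 0.01975.
Each month: B ← B·(1+r) − €225.00.
Month 1: interest €35.55; balance after payment €1,610.55.
Month 2: interest €31.81; balance after payment €1,417.36.
Month 3: interest €27.99; balance after payment €1,220.35.
Month 4: interest €24.10; balance after payment €1,019.45.

€1,019.45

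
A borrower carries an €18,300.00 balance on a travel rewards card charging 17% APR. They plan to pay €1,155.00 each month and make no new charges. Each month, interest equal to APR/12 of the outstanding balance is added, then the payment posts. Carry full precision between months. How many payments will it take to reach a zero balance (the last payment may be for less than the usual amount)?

Monthly rate r = 17%/12 = 1.41667% = 0.0141667.
Recurrence: B ← B·(1+r) − €1,155.00.
Month 1: interest €259.25; balance after payment €17,404.25.
Month 2: interest €246.56; balance after payment €16,495.81.
Closed form: n = −ln(1 − rB₀/P)/ln(1+r) = −ln(0.77554)/ln(1.01417) ≈ 18.070, so the balance reaches zero during payment 19.

19 months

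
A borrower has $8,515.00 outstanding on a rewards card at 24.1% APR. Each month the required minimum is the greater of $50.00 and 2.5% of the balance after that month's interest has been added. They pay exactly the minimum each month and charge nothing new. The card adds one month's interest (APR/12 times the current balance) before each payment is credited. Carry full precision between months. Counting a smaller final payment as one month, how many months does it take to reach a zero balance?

349 months

Monthly rate r = 24.1%/12 = 2.00833% = 0.0200833.
While 2.5% of the post-interest balance exceeds $50.00, each month B ← (B·(1+r))·(1 − 0.025), i.e. B shrinks by the factor (1+r)·0.975 = 0.99458.
This holds for months 1–271. Entering month 272 the balance is $1,952.98; 2.5% of the post-interest balance is now below $50.00, so the flat $50.00 minimum applies from here.
From month 272 a fixed $50.00 at rate r clears $1,952.98 in 78 more payments. Total: 271 + 78 = 349 months.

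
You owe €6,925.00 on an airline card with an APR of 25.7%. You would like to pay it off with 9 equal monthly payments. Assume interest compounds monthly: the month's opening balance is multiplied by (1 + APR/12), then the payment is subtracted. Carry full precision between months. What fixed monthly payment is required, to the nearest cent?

€854.17

Monthly rate r = 25.7%/12 = 2.14167% = 0.0214167.
Level-payment amortization: P = B₀·r / (1 − (1+r)^(−n)) = 6925.00·0.0214167 / (1 − 1.02142^(−9)).
Denominator 1 − (1+r)^(−9) = 0.173631908.
P = 148.31 / 0.173631908 ≈ 854.17.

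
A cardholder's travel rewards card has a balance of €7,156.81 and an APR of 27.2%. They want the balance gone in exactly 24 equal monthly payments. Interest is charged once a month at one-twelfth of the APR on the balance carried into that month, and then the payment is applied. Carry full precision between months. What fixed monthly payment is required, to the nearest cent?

Monthly rate r = 27.2%/12 = 2.26667% = 0.0226667.
Level-payment amortization: P = B₀·r / (1 − (1+r)^(−n)) = 7156.81·0.0226667 / (1 − 1.02267^(−24)).
Denominator 1 − (1+r)^(−24) = 0.416042035.
P = 162.221 / 0.416042035 ≈ 389.91.

€389.91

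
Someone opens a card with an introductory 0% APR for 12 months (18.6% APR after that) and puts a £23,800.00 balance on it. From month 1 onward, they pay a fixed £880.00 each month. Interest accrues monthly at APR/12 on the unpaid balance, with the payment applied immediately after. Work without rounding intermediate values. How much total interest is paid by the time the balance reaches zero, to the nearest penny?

£1,953.40

Promo months 1–12 at r₀ = 0%/12 = 0; months 13+ at r₁ = 18.6%/12 = 0.0155.
After month 12 (no interest yet): B = £23,800.00 − 12·£880.00 = £13,240.00.
Then at r₁ with £880.00/mo: n₂ = −ln(1 − r₁·B/P)/ln(1+r₁) ≈ 17.26 → 18 more payments.
Total paid = 29·£880.00 + £233.40 = £25,753.40; interest = £25,753.40 − £23,800.00 = £1,953.40.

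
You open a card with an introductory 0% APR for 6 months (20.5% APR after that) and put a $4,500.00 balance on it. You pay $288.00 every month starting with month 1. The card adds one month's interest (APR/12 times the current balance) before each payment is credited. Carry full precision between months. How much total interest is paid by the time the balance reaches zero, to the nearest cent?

Promo months 1–6 at r₀ = 0%/12 = 0; months 7+ at r₁ = 20.5%/12 = 0.0170833.
After month 6 (no interest yet): B = $4,500.00 − 6·$288.00 = $2,772.00.
Then at r₁ with $288.00/mo: n₂ = −ln(1 − r₁·B/P)/ln(1+r₁) ≈ 10.60 → 11 more payments.
Total paid = 16·$288.00 + $174.81 = $4,782.81; interest = $4,782.81 − $4,500.00 = $282.81.

$282.81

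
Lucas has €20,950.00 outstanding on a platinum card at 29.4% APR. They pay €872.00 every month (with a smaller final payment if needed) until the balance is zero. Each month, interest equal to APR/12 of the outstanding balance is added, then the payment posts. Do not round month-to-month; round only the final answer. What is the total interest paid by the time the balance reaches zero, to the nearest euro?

€11,052

Monthly rate r = 29.4%/12 = 2.45% = 0.0245.
Payoff takes n = ⌈−ln(1 − rB₀/P)/ln(1+r)⌉ = ⌈36.697⌉ = 37 payments; the last is €609.79.
Total paid = 36·€872.00 + €609.79 = €32,001.79.
Total interest = total paid − principal = €32,001.79 − €20,950.00 = €11,051.79.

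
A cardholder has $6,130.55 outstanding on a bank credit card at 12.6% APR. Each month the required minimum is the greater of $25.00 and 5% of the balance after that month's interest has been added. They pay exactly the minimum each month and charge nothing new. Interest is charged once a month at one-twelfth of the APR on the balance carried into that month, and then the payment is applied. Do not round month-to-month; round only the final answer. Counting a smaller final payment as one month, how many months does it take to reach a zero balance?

84 months

Monthly rate r = 12.6%/12 = 1.05% = 0.0105.
While 5% of the post-interest balance exceeds $25.00, each month B ← (B·(1+r))·(1 − 0.05), i.e. B shrinks by the factor (1+r)·0.95 = 0.95997.
This holds for months 1–62. Entering month 63 the balance is $487.10; 5% of the post-interest balance is now below $25.00, so the flat $25.00 minimum applies from here.
From month 63 a fixed $25.00 at rate r clears $487.10 in 22 more payments. Total: 62 + 22 = 84 months.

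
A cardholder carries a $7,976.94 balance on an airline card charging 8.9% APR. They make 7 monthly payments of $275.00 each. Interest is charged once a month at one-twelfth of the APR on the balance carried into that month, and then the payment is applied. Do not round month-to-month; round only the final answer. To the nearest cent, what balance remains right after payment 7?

Monthly rate r = 8.9%/12 = 0.741667% = 0.00741667.
Each month: B ← B·(1+r) − $275.00.
Month 1: interest $59.16; balance after payment $7,761.10.
Month 2: interest $57.56; balance after payment $7,543.66.
Month 3: interest $55.95; balance after payment $7,324.61.
Month 4: interest $54.32; balance after payment $7,103.94.
Month 5: interest $52.69; balance after payment $6,881.62.
Month 6: interest $51.04; balance after payment $6,657.66.
Month 7: interest $49.38; balance after payment $6,432.04.

$6,432.04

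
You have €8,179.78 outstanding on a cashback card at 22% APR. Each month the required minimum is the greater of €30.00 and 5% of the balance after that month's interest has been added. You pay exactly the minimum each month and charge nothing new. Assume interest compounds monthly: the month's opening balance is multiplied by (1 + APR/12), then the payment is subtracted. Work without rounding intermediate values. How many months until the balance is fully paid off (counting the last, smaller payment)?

Monthly rate r = 22%/12 = 1.83333% = 0.0183333.
While 5% of the post-interest balance exceeds €30.00, each month B ← (B·(1+r))·(1 − 0.05), i.e. B shrinks by the factor (1+r)·0.95 = 0.96742.
This holds for months 1–80. Entering month 81 the balance is €577.87; 5% of the post-interest balance is now below €30.00, so the flat €30.00 minimum applies from here.
From month 81 a fixed €30.00 at rate r clears €577.87 in 24 more payments. Total: 80 + 24 = 104 months.

104 months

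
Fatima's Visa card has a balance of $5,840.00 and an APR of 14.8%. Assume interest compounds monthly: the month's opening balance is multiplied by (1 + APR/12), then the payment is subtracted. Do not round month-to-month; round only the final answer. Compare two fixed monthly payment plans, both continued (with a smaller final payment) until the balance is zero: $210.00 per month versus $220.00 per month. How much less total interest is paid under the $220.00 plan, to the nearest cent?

Monthly rate r = 14.8%/12 = 1.23333% = 0.0123333.
At $210.00/mo: n = ⌈−ln(1 − rB₀/P)/ln(1+r)⌉ = 35 payments (last $56.42); total interest = total paid − $5,840.00 = $1,356.42.
At $220.00/mo: 33 payments (last $78.25); total interest $1,278.25.
Interest saved = $1,356.42 − $1,278.25 = $78.17.

$78.17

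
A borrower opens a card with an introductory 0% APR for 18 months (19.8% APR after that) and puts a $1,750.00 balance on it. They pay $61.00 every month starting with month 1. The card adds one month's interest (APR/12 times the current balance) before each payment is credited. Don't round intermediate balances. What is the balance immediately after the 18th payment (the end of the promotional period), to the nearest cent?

Promo months 1–18 at r₀ = 0%/12 = 0; months 19+ at r₁ = 19.8%/12 = 0.0165.
After month 18 (no interest yet): B = $1,750.00 − 18·$61.00 = $652.00.

$652.00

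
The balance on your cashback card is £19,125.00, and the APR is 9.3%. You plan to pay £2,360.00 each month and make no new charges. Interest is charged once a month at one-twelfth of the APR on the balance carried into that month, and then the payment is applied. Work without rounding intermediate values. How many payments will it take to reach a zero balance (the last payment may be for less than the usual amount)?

Monthly rate r = 9.3%/12 = 0.775% = 0.00775.
Recurrence: B ← B·(1+r) − £2,360.00.
Month 1: interest £148.22; balance after payment £16,913.22.
Month 2: interest £131.08; balance after payment £14,684.30.
Closed form: n = −ln(1 − rB₀/P)/ln(1+r) = −ln(0.9372)/ln(1.00775) ≈ 8.402, so the balance reaches zero during payment 9.

9 payments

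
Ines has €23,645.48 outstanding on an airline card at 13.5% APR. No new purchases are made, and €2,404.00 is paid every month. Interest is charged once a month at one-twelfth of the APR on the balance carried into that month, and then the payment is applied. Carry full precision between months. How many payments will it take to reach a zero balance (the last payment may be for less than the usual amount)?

11 months

Monthly rate r = 13.5%/12 = 1.125% = 0.01125.
Recurrence: B ← B·(1+r) − €2,404.00.
Month 1: interest €266.01; balance after payment €21,507.49.
Month 2: interest €241.96; balance after payment €19,345.45.
Closed form: n = −ln(1 − rB₀/P)/ln(1+r) = −ln(0.88935)/ln(1.01125) ≈ 10.482, so the balance reaches zero during payment 11.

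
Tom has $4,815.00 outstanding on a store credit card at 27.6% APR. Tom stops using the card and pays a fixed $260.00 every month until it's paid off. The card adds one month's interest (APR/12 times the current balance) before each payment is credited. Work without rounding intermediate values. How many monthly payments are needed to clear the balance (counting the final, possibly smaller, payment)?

25 months

Monthly rate r = 27.6%/12 = 2.3% = 0.023.
Recurrence: B ← B·(1+r) − $260.00.
Month 1: interest $110.75; balance after payment $4,665.74.
Month 2: interest $107.31; balance after payment $4,513.06.
Closed form: n = −ln(1 − rB₀/P)/ln(1+r) = −ln(0.57406)/ln(1.023) ≈ 24.408, so the balance reaches zero during payment 25.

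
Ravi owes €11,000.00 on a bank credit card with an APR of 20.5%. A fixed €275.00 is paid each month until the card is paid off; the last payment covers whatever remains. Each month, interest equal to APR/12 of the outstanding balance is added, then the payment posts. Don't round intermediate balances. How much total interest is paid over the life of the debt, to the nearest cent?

Monthly rate r = 20.5%/12 = 1.70833% = 0.0170833.
Payoff takes n = ⌈−ln(1 − rB₀/P)/ln(1+r)⌉ = ⌈67.885⌉ = 68 payments; the last is €243.58.
Total paid = 67·€275.00 + €243.58 = €18,668.58.
Total interest = total paid − principal = €18,668.58 − €11,000.00 = €7,668.58.

€7,668.58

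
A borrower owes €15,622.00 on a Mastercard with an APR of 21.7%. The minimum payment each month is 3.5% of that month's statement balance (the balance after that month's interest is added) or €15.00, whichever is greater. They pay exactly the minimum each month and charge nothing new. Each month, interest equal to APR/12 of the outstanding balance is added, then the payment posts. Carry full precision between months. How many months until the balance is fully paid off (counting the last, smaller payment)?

Monthly rate r = 21.7%/12 = 1.80833% = 0.0180833.
While 3.5% of the post-interest balance exceeds €15.00, each month B ← (B·(1+r))·(1 − 0.035), i.e. B shrinks by the factor (1+r)·0.965 = 0.98245.
This holds for months 1–205. Entering month 206 the balance is €414.40; 3.5% of the post-interest balance is now below €15.00, so the flat €15.00 minimum applies from here.
From month 206 a fixed €15.00 at rate r clears €414.40 in 39 more payments. Total: 205 + 39 = 244 months.

244 months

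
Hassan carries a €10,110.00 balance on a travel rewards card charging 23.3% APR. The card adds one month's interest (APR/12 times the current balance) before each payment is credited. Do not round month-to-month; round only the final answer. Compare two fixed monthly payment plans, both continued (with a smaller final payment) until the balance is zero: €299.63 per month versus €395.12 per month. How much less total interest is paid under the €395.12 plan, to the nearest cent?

Monthly rate r = 23.3%/12 = 1.94167% = 0.0194167.
At €299.63/mo: n = ⌈−ln(1 − rB₀/P)/ln(1+r)⌉ = 56 payments (last €109.16); total interest = total paid − €10,110.00 = €6,478.81.
At €395.12/mo: 36 payments (last €282.92); total interest €4,002.12.
Interest saved = €6,478.81 − €4,002.12 = €2,476.69.

€2,476.69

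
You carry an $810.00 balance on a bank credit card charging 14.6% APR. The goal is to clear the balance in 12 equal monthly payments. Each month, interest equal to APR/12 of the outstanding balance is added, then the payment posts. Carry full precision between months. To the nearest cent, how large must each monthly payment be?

Monthly rate r = 14.6%/12 = 1.21667% = 0.0121667.
Level-payment amortization: P = B₀·r / (1 − (1+r)^(−n)) = 810.00·0.0121667 / (1 − 1.01217^(−12)).
Denominator 1 − (1+r)^(−12) = 0.135080614.
P = 9.855 / 0.135080614 ≈ 72.96.

$72.96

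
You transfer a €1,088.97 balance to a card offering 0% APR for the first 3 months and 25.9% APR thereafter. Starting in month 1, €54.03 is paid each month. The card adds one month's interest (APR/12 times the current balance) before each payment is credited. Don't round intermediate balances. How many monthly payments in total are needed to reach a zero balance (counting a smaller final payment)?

Promo months 1–3 at r₀ = 0%/12 = 0; months 4+ at r₁ = 25.9%/12 = 0.0215833.
After month 3 (no interest yet): B = €1,088.97 − 3·€54.03 = €926.88.
Then at r₁ with €54.03/mo: n₂ = −ln(1 − r₁·B/P)/ln(1+r₁) ≈ 21.66 → 22 more payments.

25 payments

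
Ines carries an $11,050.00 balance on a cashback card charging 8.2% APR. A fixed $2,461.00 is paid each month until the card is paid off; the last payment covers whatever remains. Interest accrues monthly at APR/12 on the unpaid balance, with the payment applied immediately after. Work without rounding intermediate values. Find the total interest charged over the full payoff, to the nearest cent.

Monthly rate r = 8.2%/12 = 0.683333% = 0.00683333.
Payoff takes n = ⌈−ln(1 − rB₀/P)/ln(1+r)⌉ = ⌈4.576⌉ = 5 payments; the last is $1,419.42.
Total paid = 4·$2,461.00 + $1,419.42 = $11,263.42.
Total interest = total paid − principal = $11,263.42 − $11,050.00 = $213.42.

$213.42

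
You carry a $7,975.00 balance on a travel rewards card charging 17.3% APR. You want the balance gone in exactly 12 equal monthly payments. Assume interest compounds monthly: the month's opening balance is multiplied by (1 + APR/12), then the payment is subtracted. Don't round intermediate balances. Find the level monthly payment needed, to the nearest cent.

$728.49

Monthly rate r = 17.3%/12 = 1.44167% = 0.0144167.
Level-payment amortization: P = B₀·r / (1 − (1+r)^(−n)) = 7975.00·0.0144167 / (1 − 1.01442^(−12)).
Denominator 1 − (1+r)^(−12) = 0.157822783.
P = 114.973 / 0.157822783 ≈ 728.49.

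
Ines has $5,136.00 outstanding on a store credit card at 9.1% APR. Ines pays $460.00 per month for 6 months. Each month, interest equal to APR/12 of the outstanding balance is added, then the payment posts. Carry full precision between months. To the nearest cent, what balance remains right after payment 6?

Monthly rate r = 9.1%/12 = 0.758333% = 0.00758333.
Each month: B ← B·(1+r) − $460.00.
Month 1: interest $38.95; balance after payment $4,714.95.
Month 2: interest $35.76; balance after payment $4,290.70.
Month 3: interest $32.54; balance after payment $3,863.24.
Month 4: interest $29.30; balance after payment $3,432.54.
Month 5: interest $26.03; balance after payment $2,998.57.
Month 6: interest $22.74; balance after payment $2,561.31.

$2,561.31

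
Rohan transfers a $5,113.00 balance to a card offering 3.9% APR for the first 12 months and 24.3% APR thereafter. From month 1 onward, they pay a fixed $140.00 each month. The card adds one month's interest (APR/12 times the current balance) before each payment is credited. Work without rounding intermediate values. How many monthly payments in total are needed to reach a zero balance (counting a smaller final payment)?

49 payments

Promo months 1–12 at r₀ = 3.9%/12 = 0.00325; months 13+ at r₁ = 24.3%/12 = 0.02025.
After month 12: iterate B ← B·(1+r₀) − $140.00 for 12 months → $3,605.65.
Then at r₁ with $140.00/mo: n₂ = −ln(1 − r₁·B/P)/ln(1+r₁) ≈ 36.77 → 37 more payments.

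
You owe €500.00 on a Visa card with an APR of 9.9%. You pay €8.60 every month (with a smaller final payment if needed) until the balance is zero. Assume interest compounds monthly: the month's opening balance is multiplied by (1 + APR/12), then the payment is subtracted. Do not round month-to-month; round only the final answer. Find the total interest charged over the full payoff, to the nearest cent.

€183.78

Monthly rate r = 9.9%/12 = 0.825% = 0.00825.
Payoff takes n = ⌈−ln(1 − rB₀/P)/ln(1+r)⌉ = ⌈79.509⌉ = 80 payments; the last is €4.38.
Total paid = 79·€8.60 + €4.38 = €683.78.
Total interest = total paid − principal = €683.78 − €500.00 = €183.78.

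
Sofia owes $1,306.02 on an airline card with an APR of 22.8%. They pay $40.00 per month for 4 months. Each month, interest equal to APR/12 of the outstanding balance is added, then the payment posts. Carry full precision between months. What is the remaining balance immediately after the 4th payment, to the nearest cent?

$1,243.52

Monthly rate r = 22.8%/12 = 1.9% = 0.019.
Each month: B ← B·(1+r) − $40.00.
Month 1: interest $24.81; balance after payment $1,290.83.
Month 2: interest $24.53; balance after payment $1,275.36.
Month 3: interest $24.23; balance after payment $1,259.59.
Month 4: interest $23.93; balance after payment $1,243.52.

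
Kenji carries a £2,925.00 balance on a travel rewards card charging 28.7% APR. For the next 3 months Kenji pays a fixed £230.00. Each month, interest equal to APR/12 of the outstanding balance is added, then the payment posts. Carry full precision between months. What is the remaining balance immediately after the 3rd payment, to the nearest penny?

Monthly rate r = 28.7%/12 = 2.39167% = 0.0239167.
Each month: B ← B·(1+r) − £230.00.
Month 1: interest £69.96; balance after payment £2,764.96.
Month 2: interest £66.13; balance after payment £2,601.08.
Month 3: interest £62.21; balance after payment £2,433.29.

£2,433.29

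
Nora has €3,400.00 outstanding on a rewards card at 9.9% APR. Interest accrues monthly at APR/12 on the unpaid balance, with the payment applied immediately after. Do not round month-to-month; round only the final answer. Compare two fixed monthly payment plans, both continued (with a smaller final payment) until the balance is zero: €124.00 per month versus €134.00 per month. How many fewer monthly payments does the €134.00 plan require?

3 fewer payments

Monthly rate r = 9.9%/12 = 0.825% = 0.00825.
At €124.00/mo: n = ⌈−ln(1 − rB₀/P)/ln(1+r)⌉ = 32 payments (last €26.55); total interest = total paid − €3,400.00 = €470.55.
At €134.00/mo: 29 payments (last €78.75); total interest €430.75.
Payments saved = 32 − 29 = 3.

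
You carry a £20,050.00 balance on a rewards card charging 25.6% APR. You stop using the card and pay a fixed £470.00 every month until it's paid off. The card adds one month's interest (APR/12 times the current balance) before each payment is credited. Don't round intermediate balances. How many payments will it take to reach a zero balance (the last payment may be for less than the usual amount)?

115 months

Monthly rate r = 25.6%/12 = 2.13333% = 0.0213333.
Recurrence: B ← B·(1+r) − £470.00.
Month 1: interest £427.73; balance after payment £20,007.73.
Month 2: interest £426.83; balance after payment £19,964.56.
Closed form: n = −ln(1 − rB₀/P)/ln(1+r) = −ln(0.089929)/ln(1.02133) ≈ 114.110, so the balance reaches zero during payment 115.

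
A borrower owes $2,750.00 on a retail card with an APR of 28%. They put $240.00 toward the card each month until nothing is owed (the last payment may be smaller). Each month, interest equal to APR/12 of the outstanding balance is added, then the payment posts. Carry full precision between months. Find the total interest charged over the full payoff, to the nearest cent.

$487.79

Monthly rate r = 28%/12 = 2.33333% = 0.0233333.
Payoff takes n = ⌈−ln(1 − rB₀/P)/ln(1+r)⌉ = ⌈13.488⌉ = 14 payments; the last is $117.79.
Total paid = 13·$240.00 + $117.79 = $3,237.79.
Total interest = total paid − principal = $3,237.79 − $2,750.00 = $487.79.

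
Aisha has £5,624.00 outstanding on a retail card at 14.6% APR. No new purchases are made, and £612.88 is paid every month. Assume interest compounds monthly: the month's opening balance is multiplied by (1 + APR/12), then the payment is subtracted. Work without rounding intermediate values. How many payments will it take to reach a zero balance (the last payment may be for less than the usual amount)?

10 months

Monthly rate r = 14.6%/12 = 1.21667% = 0.0121667.
Recurrence: B ← B·(1+r) − £612.88.
Month 1: interest £68.43; balance after payment £5,079.55.
Month 2: interest £61.80; balance after payment £4,528.47.
Closed form: n = −ln(1 − rB₀/P)/ln(1+r) = −ln(0.88835)/ln(1.01217) ≈ 9.789, so the balance reaches zero during payment 10.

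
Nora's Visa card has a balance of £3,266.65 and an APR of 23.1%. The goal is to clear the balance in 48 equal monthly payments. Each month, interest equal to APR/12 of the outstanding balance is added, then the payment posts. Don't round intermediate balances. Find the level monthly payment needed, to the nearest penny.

£104.88

Monthly rate r = 23.1%/12 = 1.925% = 0.01925.
Level-payment amortization: P = B₀·r / (1 − (1+r)^(−n)) = 3266.65·0.01925 / (1 − 1.01925^(−48)).
Denominator 1 − (1+r)^(−48) = 0.599571082.
P = 62.883 / 0.599571082 ≈ 104.88.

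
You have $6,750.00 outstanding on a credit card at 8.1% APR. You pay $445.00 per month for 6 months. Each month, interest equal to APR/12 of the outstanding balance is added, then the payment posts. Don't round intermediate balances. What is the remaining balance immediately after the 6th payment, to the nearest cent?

$4,312.57

Monthly rate r = 8.1%/12 = 0.675% = 0.00675.
Each month: B ← B·(1+r) − $445.00.
Month 1: interest $45.56; balance after payment $6,350.56.
Month 2: interest $42.87; balance after payment $5,948.43.
Month 3: interest $40.15; balance after payment $5,543.58.
Month 4: interest $37.42; balance after payment $5,136.00.
Month 5: interest $34.67; balance after payment $4,725.67.
Month 6: interest $31.90; balance after payment $4,312.57.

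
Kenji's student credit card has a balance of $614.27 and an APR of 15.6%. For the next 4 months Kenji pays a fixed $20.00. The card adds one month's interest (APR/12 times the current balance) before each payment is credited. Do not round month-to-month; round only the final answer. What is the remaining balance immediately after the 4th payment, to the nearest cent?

$565.27

Monthly rate r = 15.6%/12 = 1.3% = 0.013.
Each month: B ← B·(1+r) − $20.00.
Month 1: interest $7.99; balance after payment $602.26.
Month 2: interest $7.83; balance after payment $590.08.
Month 3: interest $7.67; balance after payment $577.76.
Month 4: interest $7.51; balance after payment $565.27.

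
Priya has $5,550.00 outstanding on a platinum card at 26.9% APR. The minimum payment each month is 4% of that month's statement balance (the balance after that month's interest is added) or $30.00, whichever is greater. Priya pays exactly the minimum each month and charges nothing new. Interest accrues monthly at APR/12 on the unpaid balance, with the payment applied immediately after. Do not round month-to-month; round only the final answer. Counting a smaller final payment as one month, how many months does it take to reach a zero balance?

Monthly rate r = 26.9%/12 = 2.24167% = 0.0224167.
While 4% of the post-interest balance exceeds $30.00, each month B ← (B·(1+r))·(1 − 0.04), i.e. B shrinks by the factor (1+r)·0.96 = 0.98152.
This holds for months 1–109. Entering month 110 the balance is $726.61; 4% of the post-interest balance is now below $30.00, so the flat $30.00 minimum applies from here.
From month 110 a fixed $30.00 at rate r clears $726.61 in 36 more payments. Total: 109 + 36 = 145 months.

145 months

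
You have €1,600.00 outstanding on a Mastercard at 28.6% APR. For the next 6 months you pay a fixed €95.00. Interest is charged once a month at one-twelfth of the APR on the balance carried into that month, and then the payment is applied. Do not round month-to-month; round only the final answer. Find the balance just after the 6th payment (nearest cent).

€1,237.81

Monthly rate r = 28.6%/12 = 2.38333% = 0.0238333.
Each month: B ← B·(1+r) − €95.00.
Month 1: interest €38.13; balance after payment €1,543.13.
Month 2: interest €36.78; balance after payment €1,484.91.
Month 3: interest €35.39; balance after payment €1,425.30.
Month 4: interest €33.97; balance after payment €1,364.27.
Month 5: interest €32.52; balance after payment €1,301.79.
Month 6: interest €31.03; balance after payment €1,237.81.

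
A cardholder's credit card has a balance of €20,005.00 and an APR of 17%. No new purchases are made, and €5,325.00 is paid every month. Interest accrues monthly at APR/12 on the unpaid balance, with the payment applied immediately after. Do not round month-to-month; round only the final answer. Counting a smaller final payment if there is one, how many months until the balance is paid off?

Monthly rate r = 17%/12 = 1.41667% = 0.0141667.
Recurrence: B ← B·(1+r) − €5,325.00.
Month 1: interest €283.40; balance after payment €14,963.40.
Month 2: interest €211.98; balance after payment €9,850.39.
Month 3: interest €139.55; balance after payment €4,664.93.
Month 4: interest €66.09; balance after payment €0.00.

4 payments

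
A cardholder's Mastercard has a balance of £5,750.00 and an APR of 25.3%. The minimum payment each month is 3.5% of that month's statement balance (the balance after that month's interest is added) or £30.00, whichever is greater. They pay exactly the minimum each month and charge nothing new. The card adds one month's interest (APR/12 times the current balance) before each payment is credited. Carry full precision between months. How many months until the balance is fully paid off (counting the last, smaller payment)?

174 months

Monthly rate r = 25.3%/12 = 2.10833% = 0.0210833.
While 3.5% of the post-interest balance exceeds £30.00, each month B ← (B·(1+r))·(1 − 0.035), i.e. B shrinks by the factor (1+r)·0.965 = 0.98535.
This holds for months 1–131. Entering month 132 the balance is £831.31; 3.5% of the post-interest balance is now below £30.00, so the flat £30.00 minimum applies from here.
From month 132 a fixed £30.00 at rate r clears £831.31 in 43 more payments. Total: 131 + 43 = 174 months.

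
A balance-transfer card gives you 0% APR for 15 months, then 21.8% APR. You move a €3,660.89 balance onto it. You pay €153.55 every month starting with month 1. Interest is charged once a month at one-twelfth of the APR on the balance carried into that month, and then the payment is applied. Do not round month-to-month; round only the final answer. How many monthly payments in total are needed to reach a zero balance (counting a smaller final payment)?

Promo months 1–15 at r₀ = 0%/12 = 0; months 16+ at r₁ = 21.8%/12 = 0.0181667.
After month 15 (no interest yet): B = €3,660.89 − 15·€153.55 = €1,357.64.
Then at r₁ with €153.55/mo: n₂ = −ln(1 − r₁·B/P)/ln(1+r₁) ≈ 9.73 → 10 more payments.

25 months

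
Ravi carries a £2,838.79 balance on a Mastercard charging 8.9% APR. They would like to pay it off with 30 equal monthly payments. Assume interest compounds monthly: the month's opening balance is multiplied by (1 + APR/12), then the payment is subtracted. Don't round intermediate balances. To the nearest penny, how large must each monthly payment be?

£105.89

Monthly rate r = 8.9%/12 = 0.741667% = 0.00741667.
Level-payment amortization: P = B₀·r / (1 − (1+r)^(−n)) = 2838.79·0.00741667 / (1 − 1.00742^(−30)).
Denominator 1 − (1+r)^(−30) = 0.198827463.
P = 21.0544 / 0.198827463 ≈ 105.89.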